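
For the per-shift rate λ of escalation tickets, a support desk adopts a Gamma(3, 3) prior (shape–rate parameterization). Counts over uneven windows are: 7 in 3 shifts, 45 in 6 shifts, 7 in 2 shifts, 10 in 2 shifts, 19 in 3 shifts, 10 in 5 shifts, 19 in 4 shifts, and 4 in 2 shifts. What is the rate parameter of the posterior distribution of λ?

Total count: 7 + 45 + 7 + 10 + 19 + 10 + 19 + 4 = 121.
Total exposure: 3 + 6 + 2 + 2 + 3 + 5 + 4 + 2 = 27 shifts.
Posterior: α' = 3 + 121 = 124, β' = 3 + 27 = 30.

30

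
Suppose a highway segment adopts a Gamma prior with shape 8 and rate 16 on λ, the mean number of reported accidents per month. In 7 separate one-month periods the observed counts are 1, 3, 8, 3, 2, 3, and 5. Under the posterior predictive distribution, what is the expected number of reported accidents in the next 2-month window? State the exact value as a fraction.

66/23

Total count: 1 + 3 + 8 + 3 + 2 + 3 + 5 = 25.
Total exposure: 7 months.
The Gamma prior is conjugate for the Poisson rate, so λ | data ~ Gamma(8+25, 16+7) = Gamma(33, 23).
Predictive mean over a 2-month window = T·E[λ|data] = 2·33/23 = 66/23.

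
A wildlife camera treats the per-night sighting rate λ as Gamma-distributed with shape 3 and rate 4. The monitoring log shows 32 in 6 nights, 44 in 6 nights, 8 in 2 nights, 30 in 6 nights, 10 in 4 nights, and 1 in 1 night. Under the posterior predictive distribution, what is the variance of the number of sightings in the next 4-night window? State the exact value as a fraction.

16896/841

Total count: 32 + 44 + 8 + 30 + 10 + 1 = 125.
Total exposure: 6 + 6 + 2 + 6 + 4 + 1 = 25 nights.
By Gamma–Poisson conjugacy, the posterior is Gamma(α + Σx, β + Σt) = Gamma(3 + 125, 4 + 25) = Gamma(128, 29).
The posterior predictive for a window of length T is Negative Binomial with variance T·α'·(β'+T)/β'² = 4·128·33/841 = 16896/841.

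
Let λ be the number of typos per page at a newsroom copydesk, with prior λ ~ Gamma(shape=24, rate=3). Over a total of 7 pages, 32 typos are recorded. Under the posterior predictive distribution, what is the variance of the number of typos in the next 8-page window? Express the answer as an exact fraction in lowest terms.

2016/25

Total count 32 over total exposure 7 pages.
By Gamma–Poisson conjugacy, the posterior is Gamma(α + Σx, β + Σt) = Gamma(24 + 32, 3 + 7) = Gamma(56, 10).
The posterior predictive for a window of length T is Negative Binomial with variance T·α'·(β'+T)/β'² = 8·56·18/100 = 2016/25.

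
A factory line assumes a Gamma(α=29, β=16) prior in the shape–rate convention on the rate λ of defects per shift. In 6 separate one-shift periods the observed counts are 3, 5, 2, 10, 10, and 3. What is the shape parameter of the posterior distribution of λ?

Total count: 3 + 5 + 2 + 10 + 10 + 3 = 33.
Total exposure: 6 shifts.
Gamma(α, β) with Poisson data over total exposure Σt gives posterior Gamma(α+Σx, β+Σt) = Gamma(62, 22).

62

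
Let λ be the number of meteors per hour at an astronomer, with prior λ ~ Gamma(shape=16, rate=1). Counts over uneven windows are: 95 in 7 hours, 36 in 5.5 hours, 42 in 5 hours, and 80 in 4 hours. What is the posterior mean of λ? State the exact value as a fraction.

538/45

Total count: 95 + 36 + 42 + 80 = 253.
Total exposure: 7 + 5.5 + 5 + 4 = 21.5 hours.
By Gamma–Poisson conjugacy, the posterior is Gamma(α + Σx, β + Σt) = Gamma(16 + 253, 1 + 21.5) = Gamma(269, 45/2).
Posterior mean = α'/β' = 269/(45/2) = 538/45.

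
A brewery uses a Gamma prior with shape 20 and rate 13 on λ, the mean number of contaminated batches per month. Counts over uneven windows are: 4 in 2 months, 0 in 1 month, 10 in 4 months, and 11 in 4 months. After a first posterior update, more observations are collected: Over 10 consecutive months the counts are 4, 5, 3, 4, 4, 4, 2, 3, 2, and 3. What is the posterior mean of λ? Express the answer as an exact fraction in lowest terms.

Total count: 4 + 0 + 10 + 11 = 25.
Total exposure: 2 + 1 + 4 + 4 = 11 months.
After the first batch: Gamma(20 + 25, 13 + 11) = Gamma(45, 24).
Total count: 4 + 5 + 3 + 4 + 4 + 4 + 2 + 3 + 2 + 3 = 34.
Total exposure: 10 months.
After the second batch: Gamma(45 + 34, 24 + 10) = Gamma(79, 34).
Posterior mean = α'/β' = 79/34.

79/34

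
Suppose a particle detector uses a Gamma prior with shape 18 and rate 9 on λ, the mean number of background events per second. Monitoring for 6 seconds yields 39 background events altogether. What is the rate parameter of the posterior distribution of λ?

Total count 39 over total exposure 6 seconds.
Gamma(α, β) with Poisson data over total exposure Σt gives posterior Gamma(α+Σx, β+Σt) = Gamma(57, 15).

15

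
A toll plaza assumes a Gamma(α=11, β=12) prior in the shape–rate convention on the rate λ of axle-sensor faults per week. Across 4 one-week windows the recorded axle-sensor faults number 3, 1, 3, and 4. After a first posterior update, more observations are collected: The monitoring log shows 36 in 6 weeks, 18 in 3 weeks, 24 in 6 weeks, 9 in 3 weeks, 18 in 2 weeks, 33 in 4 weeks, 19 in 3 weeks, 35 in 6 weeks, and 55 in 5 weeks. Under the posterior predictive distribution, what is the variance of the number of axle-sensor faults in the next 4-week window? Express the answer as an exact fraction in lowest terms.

Total count: 3 + 1 + 3 + 4 = 11.
Total exposure: 4 weeks.
After the first batch: Gamma(11 + 11, 12 + 4) = Gamma(22, 16).
Total count: 36 + 18 + 24 + 9 + 18 + 33 + 19 + 35 + 55 = 247.
Total exposure: 6 + 3 + 6 + 3 + 2 + 4 + 3 + 6 + 5 = 38 weeks.
After the second batch: Gamma(22 + 247, 16 + 38) = Gamma(269, 54).
The posterior predictive for a window of length T is Negative Binomial with variance T·α'·(β'+T)/β'² = 4·269·58/2916 = 15602/729.

15602/729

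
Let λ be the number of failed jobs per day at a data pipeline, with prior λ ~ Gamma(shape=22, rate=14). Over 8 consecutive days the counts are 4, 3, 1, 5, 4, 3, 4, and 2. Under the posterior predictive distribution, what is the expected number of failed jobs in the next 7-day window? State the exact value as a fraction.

Total count: 4 + 3 + 1 + 5 + 4 + 3 + 4 + 2 = 26.
Total exposure: 8 days.
Gamma(α, β) with Poisson data over total exposure Σt gives posterior Gamma(α+Σx, β+Σt) = Gamma(48, 22).
Predictive mean over a 7-day window = T·E[λ|data] = 7·48/22 = 168/11.

168/11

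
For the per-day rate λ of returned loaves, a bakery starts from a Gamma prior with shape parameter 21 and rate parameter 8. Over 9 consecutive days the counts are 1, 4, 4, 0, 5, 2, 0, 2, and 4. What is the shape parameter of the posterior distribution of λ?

Total count: 1 + 4 + 4 + 0 + 5 + 2 + 0 + 2 + 4 = 22.
Total exposure: 9 days.
Conjugate update: add total count to the shape and total exposure to the rate, giving Gamma(43, 17).

43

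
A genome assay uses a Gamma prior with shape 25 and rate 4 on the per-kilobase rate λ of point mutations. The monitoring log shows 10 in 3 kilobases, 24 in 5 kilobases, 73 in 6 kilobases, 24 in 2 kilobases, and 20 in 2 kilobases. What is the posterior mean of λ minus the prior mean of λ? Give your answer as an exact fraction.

Total count: 10 + 24 + 73 + 24 + 20 = 151.
Total exposure: 3 + 5 + 6 + 2 + 2 = 18 kilobases.
The Gamma prior is conjugate for the Poisson rate, so λ | data ~ Gamma(25+151, 4+18) = Gamma(176, 22).
Posterior mean = 176/22 = 8; prior mean = 25/4 = 25/4. Difference = 8 − 25/4 = 7/4.

7/4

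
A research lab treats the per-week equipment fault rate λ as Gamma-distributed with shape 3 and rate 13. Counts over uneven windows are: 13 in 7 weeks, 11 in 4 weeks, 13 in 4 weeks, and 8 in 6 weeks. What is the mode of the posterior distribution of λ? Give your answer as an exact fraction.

47/34

Total count: 13 + 11 + 13 + 8 = 45.
Total exposure: 7 + 4 + 4 + 6 = 21 weeks.
The Gamma prior is conjugate for the Poisson rate, so λ | data ~ Gamma(3+45, 13+21) = Gamma(48, 34).
Posterior mode = (α'−1)/β' = 47/34.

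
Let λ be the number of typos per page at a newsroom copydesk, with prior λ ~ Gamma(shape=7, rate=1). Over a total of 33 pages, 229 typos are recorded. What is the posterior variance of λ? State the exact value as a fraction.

Total count 229 over total exposure 33 pages.
The Gamma prior is conjugate for the Poisson rate, so λ | data ~ Gamma(7+229, 1+33) = Gamma(236, 34).
Posterior variance = α'/β'² = 236/1156 = 59/289.

59/289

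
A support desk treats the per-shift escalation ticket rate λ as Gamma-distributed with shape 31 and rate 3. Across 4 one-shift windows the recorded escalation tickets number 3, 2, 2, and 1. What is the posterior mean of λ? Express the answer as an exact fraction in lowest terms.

39/7

Total count: 3 + 2 + 2 + 1 = 8.
Total exposure: 4 shifts.
The Gamma prior is conjugate for the Poisson rate, so λ | data ~ Gamma(31+8, 3+4) = Gamma(39, 7).
Posterior mean = α'/β' = 39/7.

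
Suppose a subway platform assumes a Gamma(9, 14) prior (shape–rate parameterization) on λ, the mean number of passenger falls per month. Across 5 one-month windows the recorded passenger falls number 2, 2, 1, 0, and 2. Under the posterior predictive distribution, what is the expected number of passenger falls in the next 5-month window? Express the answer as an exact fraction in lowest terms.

Total count: 2 + 2 + 1 + 0 + 2 = 7.
Total exposure: 5 months.
Gamma(α, β) with Poisson data over total exposure Σt gives posterior Gamma(α+Σx, β+Σt) = Gamma(16, 19).
Predictive mean over a 5-month window = T·E[λ|data] = 5·16/19 = 80/19.

80/19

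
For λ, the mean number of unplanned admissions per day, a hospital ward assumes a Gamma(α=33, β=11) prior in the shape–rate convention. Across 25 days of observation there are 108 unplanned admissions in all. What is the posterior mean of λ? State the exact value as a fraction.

47/12

Total count 108 over total exposure 25 days.
Posterior: α' = 33 + 108 = 141, β' = 11 + 25 = 36.
Posterior mean = α'/β' = 141/36 = 47/12.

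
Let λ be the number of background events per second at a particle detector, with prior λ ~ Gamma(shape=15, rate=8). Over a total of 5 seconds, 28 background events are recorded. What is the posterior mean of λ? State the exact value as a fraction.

43/13

Total count 28 over total exposure 5 seconds.
By Gamma–Poisson conjugacy, the posterior is Gamma(α + Σx, β + Σt) = Gamma(15 + 28, 8 + 5) = Gamma(43, 13).
Posterior mean = α'/β' = 43/13.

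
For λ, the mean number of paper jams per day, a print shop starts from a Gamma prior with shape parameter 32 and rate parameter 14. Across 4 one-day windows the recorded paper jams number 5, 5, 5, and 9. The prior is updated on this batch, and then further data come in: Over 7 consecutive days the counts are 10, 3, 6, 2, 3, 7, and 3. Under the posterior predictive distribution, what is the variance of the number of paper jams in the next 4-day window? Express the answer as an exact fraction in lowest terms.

2088/125

Total count: 5 + 5 + 5 + 9 = 24.
Total exposure: 4 days.
After the first batch: Gamma(32 + 24, 14 + 4) = Gamma(56, 18).
Total count: 10 + 3 + 6 + 2 + 3 + 7 + 3 = 34.
Total exposure: 7 days.
After the second batch: Gamma(56 + 34, 18 + 7) = Gamma(90, 25).
The posterior predictive for a window of length T is Negative Binomial with variance T·α'·(β'+T)/β'² = 4·90·29/625 = 2088/125.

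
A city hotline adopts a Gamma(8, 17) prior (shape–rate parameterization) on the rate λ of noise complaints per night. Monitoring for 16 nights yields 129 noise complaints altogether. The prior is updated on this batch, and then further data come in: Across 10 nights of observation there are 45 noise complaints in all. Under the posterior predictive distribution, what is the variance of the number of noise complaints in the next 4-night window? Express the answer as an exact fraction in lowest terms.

Total count 129 over total exposure 16 nights.
After the first batch: Gamma(8 + 129, 17 + 16) = Gamma(137, 33).
Total count 45 over total exposure 10 nights.
After the second batch: Gamma(137 + 45, 33 + 10) = Gamma(182, 43).
The posterior predictive for a window of length T is Negative Binomial with variance T·α'·(β'+T)/β'² = 4·182·47/1849 = 34216/1849.

34216/1849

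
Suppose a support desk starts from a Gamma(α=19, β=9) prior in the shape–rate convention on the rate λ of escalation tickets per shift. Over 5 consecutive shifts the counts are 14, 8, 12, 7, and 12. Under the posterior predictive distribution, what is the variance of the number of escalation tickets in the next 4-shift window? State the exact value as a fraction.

Total count: 14 + 8 + 12 + 7 + 12 = 53.
Total exposure: 5 shifts.
Gamma(α, β) with Poisson data over total exposure Σt gives posterior Gamma(α+Σx, β+Σt) = Gamma(72, 14).
The posterior predictive for a window of length T is Negative Binomial with variance T·α'·(β'+T)/β'² = 4·72·18/196 = 1296/49.

1296/49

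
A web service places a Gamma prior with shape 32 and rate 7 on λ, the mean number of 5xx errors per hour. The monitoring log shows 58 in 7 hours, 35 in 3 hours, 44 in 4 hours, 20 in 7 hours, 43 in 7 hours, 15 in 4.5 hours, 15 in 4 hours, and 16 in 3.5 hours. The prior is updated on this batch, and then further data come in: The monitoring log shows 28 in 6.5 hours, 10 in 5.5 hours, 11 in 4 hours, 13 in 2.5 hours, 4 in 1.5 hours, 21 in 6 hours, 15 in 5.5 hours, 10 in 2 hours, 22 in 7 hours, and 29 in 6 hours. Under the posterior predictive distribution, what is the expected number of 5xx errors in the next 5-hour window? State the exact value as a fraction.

Total count: 58 + 35 + 44 + 20 + 43 + 15 + 15 + 16 = 246.
Total exposure: 7 + 3 + 4 + 7 + 7 + 4.5 + 4 + 3.5 = 40 hours.
After the first batch: Gamma(32 + 246, 7 + 40) = Gamma(278, 47).
Total count: 28 + 10 + 11 + 13 + 4 + 21 + 15 + 10 + 22 + 29 = 163.
Total exposure: 6.5 + 5.5 + 4 + 2.5 + 1.5 + 6 + 5.5 + 2 + 7 + 6 = 46.5 hours.
After the second batch: Gamma(278 + 163, 47 + 46.5) = Gamma(441, 187/2).
Predictive mean over a 5-hour window = T·E[λ|data] = 5·441/(187/2) = 4410/187.

4410/187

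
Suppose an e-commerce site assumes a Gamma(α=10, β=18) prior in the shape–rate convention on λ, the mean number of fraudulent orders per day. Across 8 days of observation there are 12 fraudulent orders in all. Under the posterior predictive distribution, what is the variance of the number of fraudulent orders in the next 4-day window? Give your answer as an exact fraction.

660/169

Total count 12 over total exposure 8 days.
Conjugate update: add total count to the shape and total exposure to the rate, giving Gamma(22, 26).
The posterior predictive for a window of length T is Negative Binomial with variance T·α'·(β'+T)/β'² = 4·22·30/676 = 660/169.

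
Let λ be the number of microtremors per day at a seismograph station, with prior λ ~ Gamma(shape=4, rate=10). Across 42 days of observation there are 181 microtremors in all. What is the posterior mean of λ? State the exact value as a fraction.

185/52

Total count 181 over total exposure 42 days.
By Gamma–Poisson conjugacy, the posterior is Gamma(α + Σx, β + Σt) = Gamma(4 + 181, 10 + 42) = Gamma(185, 52).
Posterior mean = α'/β' = 185/52.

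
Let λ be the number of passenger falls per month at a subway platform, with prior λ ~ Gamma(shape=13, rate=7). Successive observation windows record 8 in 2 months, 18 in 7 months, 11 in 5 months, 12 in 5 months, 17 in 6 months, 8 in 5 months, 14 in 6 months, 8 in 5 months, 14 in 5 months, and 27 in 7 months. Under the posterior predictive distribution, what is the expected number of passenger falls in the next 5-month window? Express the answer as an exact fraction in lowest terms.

Total count: 8 + 18 + 11 + 12 + 17 + 8 + 14 + 8 + 14 + 27 = 137.
Total exposure: 2 + 7 + 5 + 5 + 6 + 5 + 6 + 5 + 5 + 7 = 53 months.
Gamma(α, β) with Poisson data over total exposure Σt gives posterior Gamma(α+Σx, β+Σt) = Gamma(150, 60).
Predictive mean over a 5-month window = T·E[λ|data] = 5·150/60 = 25/2.

25/2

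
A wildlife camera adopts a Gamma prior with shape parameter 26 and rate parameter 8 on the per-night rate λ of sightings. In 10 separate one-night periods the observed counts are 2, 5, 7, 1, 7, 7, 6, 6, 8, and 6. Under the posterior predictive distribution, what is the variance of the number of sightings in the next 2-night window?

Total count: 2 + 5 + 7 + 1 + 7 + 7 + 6 + 6 + 8 + 6 = 55.
Total exposure: 10 nights.
Conjugate update: add total count to the shape and total exposure to the rate, giving Gamma(81, 18).
The posterior predictive for a window of length T is Negative Binomial with variance T·α'·(β'+T)/β'² = 2·81·20/324 = 10.

10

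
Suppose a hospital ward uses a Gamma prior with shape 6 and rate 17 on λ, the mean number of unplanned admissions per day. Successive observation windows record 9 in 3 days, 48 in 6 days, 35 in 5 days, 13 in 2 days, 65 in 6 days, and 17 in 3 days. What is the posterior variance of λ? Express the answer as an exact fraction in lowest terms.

Total count: 9 + 48 + 35 + 13 + 65 + 17 = 187.
Total exposure: 3 + 6 + 5 + 2 + 6 + 3 = 25 days.
Posterior: α' = 6 + 187 = 193, β' = 17 + 25 = 42.
Posterior variance = α'/β'² = 193/1764.

193/1764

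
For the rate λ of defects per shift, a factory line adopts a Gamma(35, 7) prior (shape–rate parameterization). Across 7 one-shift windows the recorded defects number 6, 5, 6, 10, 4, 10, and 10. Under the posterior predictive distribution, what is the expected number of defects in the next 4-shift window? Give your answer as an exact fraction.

Total count: 6 + 5 + 6 + 10 + 4 + 10 + 10 = 51.
Total exposure: 7 shifts.
By Gamma–Poisson conjugacy, the posterior is Gamma(α + Σx, β + Σt) = Gamma(35 + 51, 7 + 7) = Gamma(86, 14).
Predictive mean over a 4-shift window = T·E[λ|data] = 4·86/14 = 172/7.

172/7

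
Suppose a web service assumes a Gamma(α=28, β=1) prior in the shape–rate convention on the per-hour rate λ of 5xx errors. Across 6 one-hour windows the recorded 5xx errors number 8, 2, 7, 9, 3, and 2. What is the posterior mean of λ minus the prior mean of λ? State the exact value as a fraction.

-137/7

Total count: 8 + 2 + 7 + 9 + 3 + 2 = 31.
Total exposure: 6 hours.
By Gamma–Poisson conjugacy, the posterior is Gamma(α + Σx, β + Σt) = Gamma(28 + 31, 1 + 6) = Gamma(59, 7).
Posterior mean = 59/7 = 59/7; prior mean = 28/1 = 28. Difference = 59/7 − 28 = -137/7.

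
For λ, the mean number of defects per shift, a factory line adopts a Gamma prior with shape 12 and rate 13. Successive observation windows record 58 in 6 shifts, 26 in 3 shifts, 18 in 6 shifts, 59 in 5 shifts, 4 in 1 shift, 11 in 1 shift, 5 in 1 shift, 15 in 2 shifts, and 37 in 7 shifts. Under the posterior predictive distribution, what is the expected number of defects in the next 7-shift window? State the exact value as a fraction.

Total count: 58 + 26 + 18 + 59 + 4 + 11 + 5 + 15 + 37 = 233.
Total exposure: 6 + 3 + 6 + 5 + 1 + 1 + 1 + 2 + 7 = 32 shifts.
Posterior: α' = 12 + 233 = 245, β' = 13 + 32 = 45.
Predictive mean over a 7-shift window = T·E[λ|data] = 7·245/45 = 343/9.

343/9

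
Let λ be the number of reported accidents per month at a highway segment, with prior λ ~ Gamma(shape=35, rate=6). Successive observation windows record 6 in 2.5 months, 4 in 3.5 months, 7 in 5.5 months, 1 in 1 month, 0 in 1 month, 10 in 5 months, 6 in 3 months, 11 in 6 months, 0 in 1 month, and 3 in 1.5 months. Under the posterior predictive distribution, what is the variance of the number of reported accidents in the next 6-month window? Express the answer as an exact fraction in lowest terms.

Total count: 6 + 4 + 7 + 1 + 0 + 10 + 6 + 11 + 0 + 3 = 48.
Total exposure: 2.5 + 3.5 + 5.5 + 1 + 1 + 5 + 3 + 6 + 1 + 1.5 = 30 months.
Posterior: α' = 35 + 48 = 83, β' = 6 + 30 = 36.
The posterior predictive for a window of length T is Negative Binomial with variance T·α'·(β'+T)/β'² = 6·83·42/1296 = 581/36.

581/36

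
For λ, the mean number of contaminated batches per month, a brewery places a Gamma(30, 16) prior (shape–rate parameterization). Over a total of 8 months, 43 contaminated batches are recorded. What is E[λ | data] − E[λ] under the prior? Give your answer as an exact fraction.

7/6

Total count 43 over total exposure 8 months.
Posterior: α' = 30 + 43 = 73, β' = 16 + 8 = 24.
Posterior mean = 73/24 = 73/24; prior mean = 30/16 = 15/8. Difference = 73/24 − 15/8 = 7/6.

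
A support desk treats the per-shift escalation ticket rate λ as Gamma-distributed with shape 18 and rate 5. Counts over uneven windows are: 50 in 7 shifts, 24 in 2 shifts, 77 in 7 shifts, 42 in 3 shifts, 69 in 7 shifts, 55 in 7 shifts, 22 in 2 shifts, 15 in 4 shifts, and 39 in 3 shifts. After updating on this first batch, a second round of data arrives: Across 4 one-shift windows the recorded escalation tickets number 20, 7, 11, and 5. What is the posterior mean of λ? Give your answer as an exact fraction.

Total count: 50 + 24 + 77 + 42 + 69 + 55 + 22 + 15 + 39 = 393.
Total exposure: 7 + 2 + 7 + 3 + 7 + 7 + 2 + 4 + 3 = 42 shifts.
After the first batch: Gamma(18 + 393, 5 + 42) = Gamma(411, 47).
Total count: 20 + 7 + 11 + 5 = 43.
Total exposure: 4 shifts.
After the second batch: Gamma(411 + 43, 47 + 4) = Gamma(454, 51).
Posterior mean = α'/β' = 454/51.

454/51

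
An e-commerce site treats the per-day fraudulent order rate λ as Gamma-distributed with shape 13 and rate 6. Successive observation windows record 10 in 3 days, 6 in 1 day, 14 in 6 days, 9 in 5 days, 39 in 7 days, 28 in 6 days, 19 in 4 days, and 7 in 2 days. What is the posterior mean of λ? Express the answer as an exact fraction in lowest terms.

Total count: 10 + 6 + 14 + 9 + 39 + 28 + 19 + 7 = 132.
Total exposure: 3 + 1 + 6 + 5 + 7 + 6 + 4 + 2 = 34 days.
Conjugate update: add total count to the shape and total exposure to the rate, giving Gamma(145, 40).
Posterior mean = α'/β' = 145/40 = 29/8.

29/8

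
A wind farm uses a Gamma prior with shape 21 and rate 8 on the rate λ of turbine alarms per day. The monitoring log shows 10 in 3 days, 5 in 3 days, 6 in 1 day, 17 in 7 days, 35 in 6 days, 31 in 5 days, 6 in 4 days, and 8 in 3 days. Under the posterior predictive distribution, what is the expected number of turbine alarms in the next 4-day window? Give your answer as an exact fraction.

139/10

Total count: 10 + 5 + 6 + 17 + 35 + 31 + 6 + 8 = 118.
Total exposure: 3 + 3 + 1 + 7 + 6 + 5 + 4 + 3 = 32 days.
Gamma(α, β) with Poisson data over total exposure Σt gives posterior Gamma(α+Σx, β+Σt) = Gamma(139, 40).
Predictive mean over a 4-day window = T·E[λ|data] = 4·139/40 = 139/10.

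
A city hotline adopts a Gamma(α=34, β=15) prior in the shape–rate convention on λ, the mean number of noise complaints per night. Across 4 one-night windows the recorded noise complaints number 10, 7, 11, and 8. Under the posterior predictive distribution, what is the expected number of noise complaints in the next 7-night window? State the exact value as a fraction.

Total count: 10 + 7 + 11 + 8 = 36.
Total exposure: 4 nights.
By Gamma–Poisson conjugacy, the posterior is Gamma(α + Σx, β + Σt) = Gamma(34 + 36, 15 + 4) = Gamma(70, 19).
Predictive mean over a 7-night window = T·E[λ|data] = 7·70/19 = 490/19.

490/19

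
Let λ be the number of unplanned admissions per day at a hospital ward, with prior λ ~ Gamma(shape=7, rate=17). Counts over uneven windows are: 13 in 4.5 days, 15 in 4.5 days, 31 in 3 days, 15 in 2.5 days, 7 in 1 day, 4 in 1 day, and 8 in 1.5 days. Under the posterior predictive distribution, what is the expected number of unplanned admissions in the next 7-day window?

20

Total count: 13 + 15 + 31 + 15 + 7 + 4 + 8 = 93.
Total exposure: 4.5 + 4.5 + 3 + 2.5 + 1 + 1 + 1.5 = 18 days.
The Gamma prior is conjugate for the Poisson rate, so λ | data ~ Gamma(7+93, 17+18) = Gamma(100, 35).
Predictive mean over a 7-day window = T·E[λ|data] = 7·100/35 = 20.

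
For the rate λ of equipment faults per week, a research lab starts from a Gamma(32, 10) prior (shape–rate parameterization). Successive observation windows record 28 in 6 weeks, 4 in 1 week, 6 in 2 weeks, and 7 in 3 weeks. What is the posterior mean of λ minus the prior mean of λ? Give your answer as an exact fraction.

3/10

Total count: 28 + 4 + 6 + 7 = 45.
Total exposure: 6 + 1 + 2 + 3 = 12 weeks.
Posterior: α' = 32 + 45 = 77, β' = 10 + 12 = 22.
Posterior mean = 77/22 = 7/2; prior mean = 32/10 = 16/5. Difference = 7/2 − 16/5 = 3/10.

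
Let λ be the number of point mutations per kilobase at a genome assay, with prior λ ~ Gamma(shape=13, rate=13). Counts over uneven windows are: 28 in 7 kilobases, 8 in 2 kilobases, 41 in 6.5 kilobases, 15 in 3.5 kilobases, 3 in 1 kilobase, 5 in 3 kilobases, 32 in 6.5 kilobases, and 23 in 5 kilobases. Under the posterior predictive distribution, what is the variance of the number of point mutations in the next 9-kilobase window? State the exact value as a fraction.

341712/9025

Total count: 28 + 8 + 41 + 15 + 3 + 5 + 32 + 23 = 155.
Total exposure: 7 + 2 + 6.5 + 3.5 + 1 + 3 + 6.5 + 5 = 34.5 kilobases.
Conjugate update: add total count to the shape and total exposure to the rate, giving Gamma(168, 95/2).
The posterior predictive for a window of length T is Negative Binomial with variance T·α'·(β'+T)/β'² = 9·168·(113/2)/(9025/4) = 341712/9025.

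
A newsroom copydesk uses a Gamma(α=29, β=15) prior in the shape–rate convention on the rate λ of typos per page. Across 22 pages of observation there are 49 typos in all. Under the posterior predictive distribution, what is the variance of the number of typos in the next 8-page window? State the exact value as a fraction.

28080/1369

Total count 49 over total exposure 22 pages.
By Gamma–Poisson conjugacy, the posterior is Gamma(α + Σx, β + Σt) = Gamma(29 + 49, 15 + 22) = Gamma(78, 37).
The posterior predictive for a window of length T is Negative Binomial with variance T·α'·(β'+T)/β'² = 8·78·45/1369 = 28080/1369.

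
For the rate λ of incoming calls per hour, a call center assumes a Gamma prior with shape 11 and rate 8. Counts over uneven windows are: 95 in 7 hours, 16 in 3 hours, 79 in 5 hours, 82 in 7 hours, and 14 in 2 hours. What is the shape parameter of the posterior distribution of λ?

Total count: 95 + 16 + 79 + 82 + 14 = 286.
Total exposure: 7 + 3 + 5 + 7 + 2 = 24 hours.
The Gamma prior is conjugate for the Poisson rate, so λ | data ~ Gamma(11+286, 8+24) = Gamma(297, 32).

297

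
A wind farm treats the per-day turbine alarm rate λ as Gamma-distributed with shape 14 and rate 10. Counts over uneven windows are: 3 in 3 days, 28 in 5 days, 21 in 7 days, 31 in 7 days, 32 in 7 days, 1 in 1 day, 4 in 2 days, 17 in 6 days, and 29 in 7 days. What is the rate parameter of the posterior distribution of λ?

Total count: 3 + 28 + 21 + 31 + 32 + 1 + 4 + 17 + 29 = 166.
Total exposure: 3 + 5 + 7 + 7 + 7 + 1 + 2 + 6 + 7 = 45 days.
Posterior: α' = 14 + 166 = 180, β' = 10 + 45 = 55.

55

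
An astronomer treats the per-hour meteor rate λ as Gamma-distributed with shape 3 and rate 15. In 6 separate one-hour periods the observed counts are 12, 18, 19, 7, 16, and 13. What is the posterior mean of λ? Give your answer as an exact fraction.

Total count: 12 + 18 + 19 + 7 + 16 + 13 = 85.
Total exposure: 6 hours.
By Gamma–Poisson conjugacy, the posterior is Gamma(α + Σx, β + Σt) = Gamma(3 + 85, 15 + 6) = Gamma(88, 21).
Posterior mean = α'/β' = 88/21.

88/21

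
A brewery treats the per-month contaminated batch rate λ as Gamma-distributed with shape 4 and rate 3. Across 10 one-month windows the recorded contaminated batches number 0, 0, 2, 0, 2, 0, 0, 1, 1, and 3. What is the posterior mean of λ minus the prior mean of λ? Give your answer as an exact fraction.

Total count: 0 + 0 + 2 + 0 + 2 + 0 + 0 + 1 + 1 + 3 = 9.
Total exposure: 10 months.
Posterior: α' = 4 + 9 = 13, β' = 3 + 10 = 13.
Posterior mean = 13/13 = 1; prior mean = 4/3 = 4/3. Difference = 1 − 4/3 = -1/3.

-1/3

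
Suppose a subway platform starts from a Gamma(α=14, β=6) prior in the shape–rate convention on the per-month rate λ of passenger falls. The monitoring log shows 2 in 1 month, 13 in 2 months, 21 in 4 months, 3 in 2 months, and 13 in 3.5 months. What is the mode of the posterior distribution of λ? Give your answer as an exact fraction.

130/37

Total count: 2 + 13 + 21 + 3 + 13 = 52.
Total exposure: 1 + 2 + 4 + 2 + 3.5 = 12.5 months.
The Gamma prior is conjugate for the Poisson rate, so λ | data ~ Gamma(14+52, 6+12.5) = Gamma(66, 37/2).
Posterior mode = (α'−1)/β' = 65/(37/2) = 130/37.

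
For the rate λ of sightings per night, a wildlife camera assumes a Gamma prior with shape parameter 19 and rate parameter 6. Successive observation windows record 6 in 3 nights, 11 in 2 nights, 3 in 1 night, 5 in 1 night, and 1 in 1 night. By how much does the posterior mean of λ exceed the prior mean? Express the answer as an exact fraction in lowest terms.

1/21

Total count: 6 + 11 + 3 + 5 + 1 = 26.
Total exposure: 3 + 2 + 1 + 1 + 1 = 8 nights.
Posterior: α' = 19 + 26 = 45, β' = 6 + 8 = 14.
Posterior mean = 45/14 = 45/14; prior mean = 19/6 = 19/6. Difference = 45/14 − 19/6 = 1/21.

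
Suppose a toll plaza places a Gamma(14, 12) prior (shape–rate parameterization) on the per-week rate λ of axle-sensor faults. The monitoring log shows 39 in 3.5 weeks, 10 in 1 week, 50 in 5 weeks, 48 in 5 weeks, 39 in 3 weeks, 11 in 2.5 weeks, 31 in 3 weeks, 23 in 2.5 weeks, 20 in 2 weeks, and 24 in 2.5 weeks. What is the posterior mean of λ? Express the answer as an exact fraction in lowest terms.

103/14

Total count: 39 + 10 + 50 + 48 + 39 + 11 + 31 + 23 + 20 + 24 = 295.
Total exposure: 3.5 + 1 + 5 + 5 + 3 + 2.5 + 3 + 2.5 + 2 + 2.5 = 30 weeks.
By Gamma–Poisson conjugacy, the posterior is Gamma(α + Σx, β + Σt) = Gamma(14 + 295, 12 + 30) = Gamma(309, 42).
Posterior mean = α'/β' = 309/42 = 103/14.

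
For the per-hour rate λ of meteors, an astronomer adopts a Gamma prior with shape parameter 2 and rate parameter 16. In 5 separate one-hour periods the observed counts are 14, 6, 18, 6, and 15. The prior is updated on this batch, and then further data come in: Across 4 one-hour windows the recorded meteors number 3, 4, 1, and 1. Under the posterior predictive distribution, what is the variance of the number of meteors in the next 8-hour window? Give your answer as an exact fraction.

Total count: 14 + 6 + 18 + 6 + 15 = 59.
Total exposure: 5 hours.
After the first batch: Gamma(2 + 59, 16 + 5) = Gamma(61, 21).
Total count: 3 + 4 + 1 + 1 = 9.
Total exposure: 4 hours.
After the second batch: Gamma(61 + 9, 21 + 4) = Gamma(70, 25).
The posterior predictive for a window of length T is Negative Binomial with variance T·α'·(β'+T)/β'² = 8·70·33/625 = 3696/125.

3696/125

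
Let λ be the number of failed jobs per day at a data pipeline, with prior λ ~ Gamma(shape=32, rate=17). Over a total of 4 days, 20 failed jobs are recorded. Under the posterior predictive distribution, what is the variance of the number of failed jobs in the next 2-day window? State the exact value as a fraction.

2392/441

Total count 20 over total exposure 4 days.
Gamma(α, β) with Poisson data over total exposure Σt gives posterior Gamma(α+Σx, β+Σt) = Gamma(52, 21).
The posterior predictive for a window of length T is Negative Binomial with variance T·α'·(β'+T)/β'² = 2·52·23/441 = 2392/441.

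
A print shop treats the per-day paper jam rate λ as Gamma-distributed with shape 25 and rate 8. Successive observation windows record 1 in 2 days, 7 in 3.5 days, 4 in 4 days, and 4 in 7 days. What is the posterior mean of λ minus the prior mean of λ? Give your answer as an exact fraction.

Total count: 1 + 7 + 4 + 4 = 16.
Total exposure: 2 + 3.5 + 4 + 7 = 16.5 days.
By Gamma–Poisson conjugacy, the posterior is Gamma(α + Σx, β + Σt) = Gamma(25 + 16, 8 + 16.5) = Gamma(41, 49/2).
Posterior mean = 41/(49/2) = 82/49; prior mean = 25/8 = 25/8. Difference = 82/49 − 25/8 = -569/392.

-569/392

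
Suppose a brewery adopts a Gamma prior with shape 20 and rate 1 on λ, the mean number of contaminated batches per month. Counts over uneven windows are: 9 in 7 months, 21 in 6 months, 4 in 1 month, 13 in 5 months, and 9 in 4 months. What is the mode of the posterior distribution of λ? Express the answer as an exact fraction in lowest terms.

Total count: 9 + 21 + 4 + 13 + 9 = 56.
Total exposure: 7 + 6 + 1 + 5 + 4 = 23 months.
Posterior: α' = 20 + 56 = 76, β' = 1 + 23 = 24.
Posterior mode = (α'−1)/β' = 75/24 = 25/8.

25/8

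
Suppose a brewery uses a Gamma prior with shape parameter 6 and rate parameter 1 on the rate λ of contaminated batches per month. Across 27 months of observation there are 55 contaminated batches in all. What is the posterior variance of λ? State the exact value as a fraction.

Total count 55 over total exposure 27 months.
By Gamma–Poisson conjugacy, the posterior is Gamma(α + Σx, β + Σt) = Gamma(6 + 55, 1 + 27) = Gamma(61, 28).
Posterior variance = α'/β'² = 61/784.

61/784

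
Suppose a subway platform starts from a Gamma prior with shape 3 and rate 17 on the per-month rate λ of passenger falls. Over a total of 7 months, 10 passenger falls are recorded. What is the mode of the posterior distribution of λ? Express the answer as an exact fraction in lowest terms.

Total count 10 over total exposure 7 months.
By Gamma–Poisson conjugacy, the posterior is Gamma(α + Σx, β + Σt) = Gamma(3 + 10, 17 + 7) = Gamma(13, 24).
Posterior mode = (α'−1)/β' = 12/24 = 1/2.

1/2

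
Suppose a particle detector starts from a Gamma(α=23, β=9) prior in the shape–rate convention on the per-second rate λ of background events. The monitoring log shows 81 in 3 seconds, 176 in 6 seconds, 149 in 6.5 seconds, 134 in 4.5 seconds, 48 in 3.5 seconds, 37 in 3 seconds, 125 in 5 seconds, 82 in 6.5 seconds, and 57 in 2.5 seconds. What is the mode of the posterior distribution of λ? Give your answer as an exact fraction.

Total count: 81 + 176 + 149 + 134 + 48 + 37 + 125 + 82 + 57 = 889.
Total exposure: 3 + 6 + 6.5 + 4.5 + 3.5 + 3 + 5 + 6.5 + 2.5 = 40.5 seconds.
Posterior: α' = 23 + 889 = 912, β' = 9 + 40.5 = 99/2.
Posterior mode = (α'−1)/β' = 911/(99/2) = 1822/99.

1822/99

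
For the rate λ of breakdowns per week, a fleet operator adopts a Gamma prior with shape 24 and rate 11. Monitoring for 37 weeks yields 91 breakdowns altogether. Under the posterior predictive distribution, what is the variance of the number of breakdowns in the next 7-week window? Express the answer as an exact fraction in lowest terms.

Total count 91 over total exposure 37 weeks.
Gamma(α, β) with Poisson data over total exposure Σt gives posterior Gamma(α+Σx, β+Σt) = Gamma(115, 48).
The posterior predictive for a window of length T is Negative Binomial with variance T·α'·(β'+T)/β'² = 7·115·55/2304 = 44275/2304.

44275/2304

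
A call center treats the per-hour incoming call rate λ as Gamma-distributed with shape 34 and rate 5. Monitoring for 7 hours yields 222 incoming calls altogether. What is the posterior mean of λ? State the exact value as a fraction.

Total count 222 over total exposure 7 hours.
Conjugate update: add total count to the shape and total exposure to the rate, giving Gamma(256, 12).
Posterior mean = α'/β' = 256/12 = 64/3.

64/3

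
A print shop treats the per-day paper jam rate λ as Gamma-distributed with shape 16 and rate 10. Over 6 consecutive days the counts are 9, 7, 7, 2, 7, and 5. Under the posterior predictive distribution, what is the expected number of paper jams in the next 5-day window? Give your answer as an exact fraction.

265/16

Total count: 9 + 7 + 7 + 2 + 7 + 5 = 37.
Total exposure: 6 days.
Conjugate update: add total count to the shape and total exposure to the rate, giving Gamma(53, 16).
Predictive mean over a 5-day window = T·E[λ|data] = 5·53/16 = 265/16.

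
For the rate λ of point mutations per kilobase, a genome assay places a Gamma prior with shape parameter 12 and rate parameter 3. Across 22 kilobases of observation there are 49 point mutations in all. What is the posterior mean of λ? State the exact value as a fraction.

61/25

Total count 49 over total exposure 22 kilobases.
By Gamma–Poisson conjugacy, the posterior is Gamma(α + Σx, β + Σt) = Gamma(12 + 49, 3 + 22) = Gamma(61, 25).
Posterior mean = α'/β' = 61/25.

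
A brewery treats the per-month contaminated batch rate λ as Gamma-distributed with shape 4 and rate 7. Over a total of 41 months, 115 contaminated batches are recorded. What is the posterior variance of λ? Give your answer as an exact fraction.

119/2304

Total count 115 over total exposure 41 months.
The Gamma prior is conjugate for the Poisson rate, so λ | data ~ Gamma(4+115, 7+41) = Gamma(119, 48).
Posterior variance = α'/β'² = 119/2304.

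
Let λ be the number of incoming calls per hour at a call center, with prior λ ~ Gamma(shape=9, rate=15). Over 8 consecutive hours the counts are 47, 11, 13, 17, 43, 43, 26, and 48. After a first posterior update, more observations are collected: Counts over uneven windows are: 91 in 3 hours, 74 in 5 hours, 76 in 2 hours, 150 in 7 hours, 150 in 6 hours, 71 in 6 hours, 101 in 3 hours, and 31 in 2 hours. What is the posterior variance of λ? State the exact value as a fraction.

1001/3249

Total count: 47 + 11 + 13 + 17 + 43 + 43 + 26 + 48 = 248.
Total exposure: 8 hours.
After the first batch: Gamma(9 + 248, 15 + 8) = Gamma(257, 23).
Total count: 91 + 74 + 76 + 150 + 150 + 71 + 101 + 31 = 744.
Total exposure: 3 + 5 + 2 + 7 + 6 + 6 + 3 + 2 = 34 hours.
After the second batch: Gamma(257 + 744, 23 + 34) = Gamma(1001, 57).
Posterior variance = α'/β'² = 1001/3249.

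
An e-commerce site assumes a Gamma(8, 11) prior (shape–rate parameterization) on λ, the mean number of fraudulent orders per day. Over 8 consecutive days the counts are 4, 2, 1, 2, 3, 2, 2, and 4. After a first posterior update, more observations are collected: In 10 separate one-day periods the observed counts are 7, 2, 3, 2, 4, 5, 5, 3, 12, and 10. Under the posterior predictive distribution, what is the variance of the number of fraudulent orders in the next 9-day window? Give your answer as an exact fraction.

Total count: 4 + 2 + 1 + 2 + 3 + 2 + 2 + 4 = 20.
Total exposure: 8 days.
After the first batch: Gamma(8 + 20, 11 + 8) = Gamma(28, 19).
Total count: 7 + 2 + 3 + 2 + 4 + 5 + 5 + 3 + 12 + 10 = 53.
Total exposure: 10 days.
After the second batch: Gamma(28 + 53, 19 + 10) = Gamma(81, 29).
The posterior predictive for a window of length T is Negative Binomial with variance T·α'·(β'+T)/β'² = 9·81·38/841 = 27702/841.

27702/841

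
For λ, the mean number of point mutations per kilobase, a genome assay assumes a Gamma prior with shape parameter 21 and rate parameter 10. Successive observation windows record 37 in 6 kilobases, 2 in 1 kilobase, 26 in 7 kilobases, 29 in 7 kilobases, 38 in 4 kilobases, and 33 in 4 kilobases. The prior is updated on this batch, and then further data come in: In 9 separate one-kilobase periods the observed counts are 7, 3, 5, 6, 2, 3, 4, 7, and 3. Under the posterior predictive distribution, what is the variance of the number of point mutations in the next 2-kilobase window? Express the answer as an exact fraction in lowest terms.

2825/288

Total count: 37 + 2 + 26 + 29 + 38 + 33 = 165.
Total exposure: 6 + 1 + 7 + 7 + 4 + 4 = 29 kilobases.
After the first batch: Gamma(21 + 165, 10 + 29) = Gamma(186, 39).
Total count: 7 + 3 + 5 + 6 + 2 + 3 + 4 + 7 + 3 = 40.
Total exposure: 9 kilobases.
After the second batch: Gamma(186 + 40, 39 + 9) = Gamma(226, 48).
The posterior predictive for a window of length T is Negative Binomial with variance T·α'·(β'+T)/β'² = 2·226·50/2304 = 2825/288.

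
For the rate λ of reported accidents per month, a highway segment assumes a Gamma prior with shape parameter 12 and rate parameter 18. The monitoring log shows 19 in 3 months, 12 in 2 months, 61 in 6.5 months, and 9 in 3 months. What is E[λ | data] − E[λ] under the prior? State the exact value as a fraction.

548/195

Total count: 19 + 12 + 61 + 9 = 101.
Total exposure: 3 + 2 + 6.5 + 3 = 14.5 months.
The Gamma prior is conjugate for the Poisson rate, so λ | data ~ Gamma(12+101, 18+14.5) = Gamma(113, 65/2).
Posterior mean = 113/(65/2) = 226/65; prior mean = 12/18 = 2/3. Difference = 226/65 − 2/3 = 548/195.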